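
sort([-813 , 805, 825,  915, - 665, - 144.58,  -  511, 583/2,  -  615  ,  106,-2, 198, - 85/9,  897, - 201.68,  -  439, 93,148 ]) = [ -813,  -  665,-615,-511, - 439, - 201.68,-144.58, - 85/9, - 2, 93,  106,148, 198,583/2, 805, 825, 897, 915] 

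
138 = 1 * 138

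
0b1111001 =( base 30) 41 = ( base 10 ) 121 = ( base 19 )67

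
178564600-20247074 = 158317526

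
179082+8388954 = 8568036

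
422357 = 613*689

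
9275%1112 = 379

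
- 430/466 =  - 1 + 18/233   =  - 0.92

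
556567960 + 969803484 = 1526371444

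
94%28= 10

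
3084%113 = 33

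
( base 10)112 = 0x70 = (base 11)a2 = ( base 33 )3D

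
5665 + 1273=6938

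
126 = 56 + 70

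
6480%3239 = 2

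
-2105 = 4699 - 6804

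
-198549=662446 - 860995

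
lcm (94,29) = 2726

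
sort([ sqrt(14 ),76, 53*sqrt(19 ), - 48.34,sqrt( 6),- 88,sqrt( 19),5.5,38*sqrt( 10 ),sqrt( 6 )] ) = [-88,-48.34, sqrt(6),sqrt( 6 ),sqrt( 14 ), sqrt( 19), 5.5,76, 38 * sqrt(10 ), 53*sqrt( 19 )]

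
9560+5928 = 15488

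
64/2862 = 32/1431 = 0.02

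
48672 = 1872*26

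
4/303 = 4/303 =0.01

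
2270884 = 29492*77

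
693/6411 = 231/2137=0.11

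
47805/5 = 9561 = 9561.00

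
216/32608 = 27/4076 = 0.01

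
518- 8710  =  - 8192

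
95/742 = 95/742 = 0.13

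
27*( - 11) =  - 297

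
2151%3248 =2151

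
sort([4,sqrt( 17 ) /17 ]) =[sqrt( 17) /17, 4]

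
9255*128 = 1184640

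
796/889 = 796/889 = 0.90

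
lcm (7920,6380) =229680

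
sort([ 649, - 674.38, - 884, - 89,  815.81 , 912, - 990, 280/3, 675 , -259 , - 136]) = [-990, - 884, - 674.38, - 259, - 136 , - 89,280/3,649,675,815.81, 912 ]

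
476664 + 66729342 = 67206006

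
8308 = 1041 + 7267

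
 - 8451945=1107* ( -7635 ) 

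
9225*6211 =57296475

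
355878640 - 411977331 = -56098691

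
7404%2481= 2442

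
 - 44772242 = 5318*(  -  8419)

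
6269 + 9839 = 16108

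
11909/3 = 3969 +2/3=3969.67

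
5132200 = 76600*67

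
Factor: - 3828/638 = - 6 = -  2^1*3^1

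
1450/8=725/4 = 181.25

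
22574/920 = 24+ 247/460  =  24.54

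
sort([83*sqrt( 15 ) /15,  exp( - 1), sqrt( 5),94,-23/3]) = [-23/3, exp( - 1 ) , sqrt( 5),  83 * sqrt(15)/15, 94 ] 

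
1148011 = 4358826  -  3210815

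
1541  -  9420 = -7879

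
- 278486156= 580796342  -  859282498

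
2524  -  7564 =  - 5040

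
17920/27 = 663 + 19/27 = 663.70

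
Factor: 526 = 2^1*263^1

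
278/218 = 1 + 30/109 = 1.28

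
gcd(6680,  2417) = 1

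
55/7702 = 55/7702 = 0.01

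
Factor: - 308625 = -3^1* 5^3*823^1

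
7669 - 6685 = 984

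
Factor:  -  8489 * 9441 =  - 80144649  =  - 3^2*13^1*653^1*1049^1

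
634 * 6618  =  4195812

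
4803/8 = 600+3/8 = 600.38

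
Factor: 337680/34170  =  168/17 = 2^3*3^1*7^1*17^( - 1)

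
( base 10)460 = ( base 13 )295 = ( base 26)hi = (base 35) d5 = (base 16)1CC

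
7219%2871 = 1477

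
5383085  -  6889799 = -1506714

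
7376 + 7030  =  14406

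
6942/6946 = 3471/3473=1.00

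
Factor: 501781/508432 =679/688 = 2^( - 4)*7^1*43^( - 1 )  *97^1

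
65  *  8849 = 575185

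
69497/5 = 13899  +  2/5 = 13899.40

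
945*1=945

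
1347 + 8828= 10175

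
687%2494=687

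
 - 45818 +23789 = - 22029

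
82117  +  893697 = 975814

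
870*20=17400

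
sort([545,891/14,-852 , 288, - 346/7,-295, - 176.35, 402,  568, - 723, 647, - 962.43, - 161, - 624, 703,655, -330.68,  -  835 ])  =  [-962.43, - 852, - 835, - 723, - 624, - 330.68, -295, - 176.35, - 161, - 346/7,891/14, 288,402, 545, 568,647,655,703 ] 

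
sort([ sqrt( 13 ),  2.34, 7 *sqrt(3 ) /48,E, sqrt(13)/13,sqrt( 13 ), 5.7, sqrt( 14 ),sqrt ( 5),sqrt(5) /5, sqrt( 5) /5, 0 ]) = [ 0, 7 *sqrt(3)/48,sqrt( 13)/13, sqrt( 5)/5, sqrt(5)/5, sqrt( 5 ),2.34, E , sqrt( 13), sqrt(13) , sqrt( 14), 5.7] 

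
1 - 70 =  - 69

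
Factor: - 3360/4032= - 2^( - 1) *3^( - 1)*5^1  =  - 5/6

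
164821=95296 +69525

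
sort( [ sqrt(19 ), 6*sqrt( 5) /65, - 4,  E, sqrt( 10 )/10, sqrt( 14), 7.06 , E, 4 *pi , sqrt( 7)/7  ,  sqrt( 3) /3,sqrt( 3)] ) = [ - 4 , 6*sqrt (5) /65, sqrt(10 )/10, sqrt( 7)/7 , sqrt( 3 )/3,  sqrt ( 3 ), E, E, sqrt (14),sqrt( 19),7.06, 4*pi] 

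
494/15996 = 247/7998  =  0.03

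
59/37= 59/37 = 1.59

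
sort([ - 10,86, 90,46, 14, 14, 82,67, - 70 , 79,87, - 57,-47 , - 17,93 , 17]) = [ - 70,-57 ,-47 , -17,-10,14, 14, 17, 46,67 , 79,  82, 86,  87,90,93] 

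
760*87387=66414120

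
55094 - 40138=14956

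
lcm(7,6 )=42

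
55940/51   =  55940/51 = 1096.86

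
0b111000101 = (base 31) EJ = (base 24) il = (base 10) 453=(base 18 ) 173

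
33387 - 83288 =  - 49901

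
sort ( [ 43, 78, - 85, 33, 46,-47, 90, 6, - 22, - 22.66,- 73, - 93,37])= [ - 93,-85,- 73, - 47, - 22.66, - 22, 6,33,  37, 43,46, 78, 90]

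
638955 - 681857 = -42902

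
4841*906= 4385946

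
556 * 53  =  29468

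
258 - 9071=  - 8813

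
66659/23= 2898+5/23 = 2898.22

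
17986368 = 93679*192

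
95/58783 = 95/58783 = 0.00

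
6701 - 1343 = 5358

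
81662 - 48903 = 32759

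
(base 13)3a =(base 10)49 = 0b110001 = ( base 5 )144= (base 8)61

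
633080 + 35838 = 668918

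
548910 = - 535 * ( - 1026 ) 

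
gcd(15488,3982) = 22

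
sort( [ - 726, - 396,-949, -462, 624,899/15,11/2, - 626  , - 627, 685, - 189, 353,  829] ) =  [-949,-726, - 627, - 626, - 462 , - 396,-189, 11/2  ,  899/15,353, 624, 685, 829 ]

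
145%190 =145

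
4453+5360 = 9813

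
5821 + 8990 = 14811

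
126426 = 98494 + 27932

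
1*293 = 293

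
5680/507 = 5680/507 = 11.20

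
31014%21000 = 10014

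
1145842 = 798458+347384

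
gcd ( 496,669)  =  1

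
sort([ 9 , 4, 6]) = [ 4 , 6,9 ]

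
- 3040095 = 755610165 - 758650260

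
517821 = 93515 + 424306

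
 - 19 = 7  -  26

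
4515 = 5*903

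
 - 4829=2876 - 7705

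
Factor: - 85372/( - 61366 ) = 42686/30683 = 2^1 * 7^1*61^( - 1 )*503^( - 1)*3049^1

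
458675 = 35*13105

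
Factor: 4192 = 2^5 * 131^1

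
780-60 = 720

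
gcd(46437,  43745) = 673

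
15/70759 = 15/70759 = 0.00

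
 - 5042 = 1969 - 7011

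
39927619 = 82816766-42889147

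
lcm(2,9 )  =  18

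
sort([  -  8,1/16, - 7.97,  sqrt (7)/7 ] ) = [- 8 , - 7.97,1/16, sqrt( 7)/7 ] 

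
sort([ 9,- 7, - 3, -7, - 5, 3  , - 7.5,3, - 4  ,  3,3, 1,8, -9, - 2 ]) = [ - 9, - 7.5, - 7,  -  7 , - 5, - 4, - 3, - 2,1,3, 3, 3, 3 , 8, 9 ]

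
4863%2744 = 2119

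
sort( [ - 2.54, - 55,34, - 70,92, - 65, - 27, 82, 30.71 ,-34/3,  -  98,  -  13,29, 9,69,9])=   [ - 98, - 70, - 65, - 55,  -  27,-13, - 34/3, - 2.54,9,9,29, 30.71, 34,69 , 82,92 ] 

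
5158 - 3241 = 1917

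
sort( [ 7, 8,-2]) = [ - 2,7,8] 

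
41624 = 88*473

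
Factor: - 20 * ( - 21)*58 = 2^3 * 3^1*5^1 * 7^1 *29^1 = 24360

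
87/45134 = 87/45134 = 0.00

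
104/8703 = 104/8703 = 0.01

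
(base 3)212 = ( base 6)35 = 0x17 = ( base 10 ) 23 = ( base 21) 12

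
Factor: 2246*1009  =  2266214 =2^1*1009^1*1123^1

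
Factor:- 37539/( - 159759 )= 43/183 = 3^( - 1)*43^1*61^(  -  1)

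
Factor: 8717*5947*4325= 224207995675 = 5^2 *19^1*23^1* 173^1 * 313^1*379^1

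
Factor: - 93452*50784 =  - 2^7*3^1*23^2*61^1*383^1 = - 4745866368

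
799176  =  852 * 938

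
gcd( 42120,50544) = 8424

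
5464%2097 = 1270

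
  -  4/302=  - 1+149/151 = - 0.01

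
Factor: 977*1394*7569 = 10308508722 = 2^1*3^2*17^1*29^2*41^1*977^1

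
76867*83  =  6379961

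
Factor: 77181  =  3^1*13^1*1979^1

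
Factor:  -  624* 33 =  - 2^4 * 3^2*11^1*13^1=- 20592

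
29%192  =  29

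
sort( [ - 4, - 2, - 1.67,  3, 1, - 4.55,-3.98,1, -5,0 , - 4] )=[ - 5, - 4.55, - 4, - 4,- 3.98, - 2 , - 1.67, 0,1,1, 3] 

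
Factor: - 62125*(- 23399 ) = 5^3 * 7^1*71^1*23399^1 = 1453662875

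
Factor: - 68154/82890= - 37/45 = - 3^( - 2 )*5^( - 1 )*37^1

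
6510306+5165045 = 11675351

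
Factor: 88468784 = 2^4 * 431^1* 12829^1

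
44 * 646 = 28424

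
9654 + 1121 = 10775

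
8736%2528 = 1152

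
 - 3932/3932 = -1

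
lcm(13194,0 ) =0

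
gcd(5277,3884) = 1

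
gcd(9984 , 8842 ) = 2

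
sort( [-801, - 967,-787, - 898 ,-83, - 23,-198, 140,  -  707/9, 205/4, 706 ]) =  [-967, - 898, - 801, - 787, - 198, - 83, - 707/9,-23, 205/4,140,706]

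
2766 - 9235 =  - 6469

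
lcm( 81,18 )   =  162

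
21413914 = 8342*2567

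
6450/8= 3225/4= 806.25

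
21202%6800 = 802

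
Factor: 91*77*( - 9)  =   - 3^2*7^2*11^1*13^1  =  - 63063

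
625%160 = 145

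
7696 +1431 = 9127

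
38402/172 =19201/86 = 223.27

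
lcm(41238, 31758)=2762946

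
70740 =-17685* ( - 4 ) 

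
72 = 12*6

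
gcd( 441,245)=49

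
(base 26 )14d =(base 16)319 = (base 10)793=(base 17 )2CB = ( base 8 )1431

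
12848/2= 6424  =  6424.00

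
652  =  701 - 49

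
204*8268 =1686672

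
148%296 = 148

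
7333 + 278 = 7611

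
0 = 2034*0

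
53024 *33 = 1749792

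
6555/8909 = 6555/8909 = 0.74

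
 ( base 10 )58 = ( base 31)1r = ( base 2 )111010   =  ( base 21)2G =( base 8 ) 72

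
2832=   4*708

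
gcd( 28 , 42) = 14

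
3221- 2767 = 454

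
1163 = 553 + 610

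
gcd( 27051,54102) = 27051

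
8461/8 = 8461/8  =  1057.62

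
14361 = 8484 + 5877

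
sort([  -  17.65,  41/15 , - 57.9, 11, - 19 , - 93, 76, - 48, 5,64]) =[ - 93,-57.9 , - 48, - 19, - 17.65, 41/15,  5,11,64,76 ]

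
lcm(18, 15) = 90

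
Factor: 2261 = 7^1*17^1*19^1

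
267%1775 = 267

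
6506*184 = 1197104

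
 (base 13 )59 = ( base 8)112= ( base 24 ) 32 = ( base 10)74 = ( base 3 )2202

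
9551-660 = 8891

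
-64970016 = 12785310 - 77755326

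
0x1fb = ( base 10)507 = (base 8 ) 773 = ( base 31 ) gb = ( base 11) 421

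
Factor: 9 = 3^2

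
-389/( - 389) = 1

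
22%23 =22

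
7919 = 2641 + 5278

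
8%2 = 0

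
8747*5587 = 48869489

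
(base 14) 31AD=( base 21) J9D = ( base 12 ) 4B71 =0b10000110000101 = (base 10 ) 8581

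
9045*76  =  687420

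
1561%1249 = 312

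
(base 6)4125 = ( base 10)917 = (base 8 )1625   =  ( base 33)rq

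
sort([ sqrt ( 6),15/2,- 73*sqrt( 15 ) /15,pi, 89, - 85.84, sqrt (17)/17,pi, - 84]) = [ - 85.84  , - 84, -73* sqrt( 15)/15,sqrt( 17)/17, sqrt( 6 ),  pi,  pi,  15/2, 89]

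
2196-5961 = -3765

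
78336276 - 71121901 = 7214375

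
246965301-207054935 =39910366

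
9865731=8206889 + 1658842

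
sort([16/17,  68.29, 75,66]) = [16/17,  66, 68.29,75 ] 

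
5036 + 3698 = 8734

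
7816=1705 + 6111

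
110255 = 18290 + 91965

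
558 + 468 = 1026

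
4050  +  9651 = 13701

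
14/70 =1/5 = 0.20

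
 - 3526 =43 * ( - 82)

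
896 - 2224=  - 1328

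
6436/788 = 1609/197 = 8.17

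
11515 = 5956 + 5559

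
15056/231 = 15056/231= 65.18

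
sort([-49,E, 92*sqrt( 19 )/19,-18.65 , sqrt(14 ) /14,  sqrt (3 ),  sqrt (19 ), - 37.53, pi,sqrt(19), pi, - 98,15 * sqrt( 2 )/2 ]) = [-98,-49, - 37.53, - 18.65, sqrt(14)/14,sqrt (3 ) , E, pi,pi,  sqrt( 19), sqrt( 19), 15*sqrt(2 )/2,  92*sqrt(19 ) /19]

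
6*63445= 380670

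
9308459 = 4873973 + 4434486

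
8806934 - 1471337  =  7335597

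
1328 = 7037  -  5709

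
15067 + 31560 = 46627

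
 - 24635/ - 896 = 24635/896 = 27.49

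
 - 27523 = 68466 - 95989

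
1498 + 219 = 1717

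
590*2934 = 1731060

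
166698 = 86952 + 79746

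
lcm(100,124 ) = 3100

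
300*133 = 39900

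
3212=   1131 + 2081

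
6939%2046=801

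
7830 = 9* 870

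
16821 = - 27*( - 623 )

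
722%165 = 62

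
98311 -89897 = 8414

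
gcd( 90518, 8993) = 1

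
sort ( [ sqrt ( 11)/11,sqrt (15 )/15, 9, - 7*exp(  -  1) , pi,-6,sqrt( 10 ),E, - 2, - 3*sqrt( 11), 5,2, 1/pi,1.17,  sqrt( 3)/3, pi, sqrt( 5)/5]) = [ - 3* sqrt( 11),  -  6, - 7*exp ( - 1), -2,sqrt(15) /15,sqrt( 11)/11,1/pi,sqrt(5)/5 , sqrt( 3)/3,1.17,2,E , pi,pi,sqrt( 10 ),5, 9]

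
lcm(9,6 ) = 18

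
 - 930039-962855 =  - 1892894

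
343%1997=343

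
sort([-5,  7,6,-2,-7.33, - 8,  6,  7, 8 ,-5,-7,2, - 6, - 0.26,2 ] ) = [ - 8, - 7.33,-7,  -  6, - 5,-5,  -  2, - 0.26, 2,2,6,  6,7,7,8]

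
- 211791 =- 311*681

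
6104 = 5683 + 421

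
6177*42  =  259434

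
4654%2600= 2054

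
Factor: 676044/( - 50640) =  - 2^ ( - 2)*3^1*5^( - 1) * 89^1 = - 267/20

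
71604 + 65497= 137101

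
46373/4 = 46373/4 = 11593.25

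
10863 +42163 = 53026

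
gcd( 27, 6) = 3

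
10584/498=21 + 21/83 = 21.25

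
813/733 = 813/733=1.11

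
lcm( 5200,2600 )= 5200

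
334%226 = 108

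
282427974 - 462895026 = - 180467052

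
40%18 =4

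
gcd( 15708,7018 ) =22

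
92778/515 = 92778/515 = 180.15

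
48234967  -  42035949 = 6199018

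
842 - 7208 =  - 6366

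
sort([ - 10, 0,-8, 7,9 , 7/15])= [ - 10,  -  8, 0, 7/15,7,9 ] 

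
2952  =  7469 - 4517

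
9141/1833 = 3047/611=   4.99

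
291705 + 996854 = 1288559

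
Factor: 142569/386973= 7/19 = 7^1*19^ ( - 1 ) 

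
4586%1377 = 455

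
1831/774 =1831/774 = 2.37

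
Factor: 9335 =5^1*1867^1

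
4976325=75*66351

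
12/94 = 6/47 = 0.13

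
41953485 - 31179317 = 10774168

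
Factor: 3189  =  3^1*1063^1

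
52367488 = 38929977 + 13437511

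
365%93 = 86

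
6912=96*72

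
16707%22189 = 16707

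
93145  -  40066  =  53079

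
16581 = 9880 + 6701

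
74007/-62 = -74007/62 = - 1193.66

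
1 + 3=4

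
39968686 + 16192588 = 56161274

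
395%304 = 91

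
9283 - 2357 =6926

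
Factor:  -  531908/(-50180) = 53/5 = 5^(-1) * 53^1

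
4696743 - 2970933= 1725810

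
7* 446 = 3122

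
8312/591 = 8312/591 = 14.06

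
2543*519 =1319817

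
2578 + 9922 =12500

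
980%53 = 26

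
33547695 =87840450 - 54292755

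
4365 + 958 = 5323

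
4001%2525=1476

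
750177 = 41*18297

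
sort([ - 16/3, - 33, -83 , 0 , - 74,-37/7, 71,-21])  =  [ - 83, - 74, - 33, - 21 , - 16/3, - 37/7,0,71] 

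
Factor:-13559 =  - 7^1*13^1*149^1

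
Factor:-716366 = -2^1*7^1 * 51169^1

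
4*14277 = 57108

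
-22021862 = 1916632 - 23938494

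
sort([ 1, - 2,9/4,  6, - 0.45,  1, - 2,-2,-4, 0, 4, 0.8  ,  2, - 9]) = [ - 9, - 4,-2, - 2, -2 ,- 0.45, 0, 0.8,1,1,  2,  9/4, 4, 6]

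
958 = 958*1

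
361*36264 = 13091304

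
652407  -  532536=119871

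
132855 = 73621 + 59234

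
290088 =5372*54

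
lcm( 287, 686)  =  28126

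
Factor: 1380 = 2^2* 3^1*5^1*23^1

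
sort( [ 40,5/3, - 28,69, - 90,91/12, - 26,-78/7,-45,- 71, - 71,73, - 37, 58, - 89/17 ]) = [- 90 ,- 71, - 71, - 45, - 37,-28, - 26, - 78/7,  -  89/17 , 5/3 , 91/12, 40,58,69, 73 ]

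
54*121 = 6534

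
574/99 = 5 + 79/99= 5.80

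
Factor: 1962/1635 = 6/5 = 2^1*3^1*5^(  -  1 )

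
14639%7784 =6855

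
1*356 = 356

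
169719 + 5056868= 5226587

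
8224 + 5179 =13403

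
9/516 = 3/172 = 0.02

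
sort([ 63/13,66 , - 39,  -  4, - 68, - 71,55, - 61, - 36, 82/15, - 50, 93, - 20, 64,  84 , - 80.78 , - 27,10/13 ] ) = [ - 80.78, - 71, - 68, - 61, - 50, - 39, - 36, - 27, - 20, - 4,10/13,63/13,82/15,55, 64, 66, 84, 93 ]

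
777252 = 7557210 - 6779958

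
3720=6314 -2594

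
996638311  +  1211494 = 997849805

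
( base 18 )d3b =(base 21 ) 9ee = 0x10b5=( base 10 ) 4277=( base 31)4DU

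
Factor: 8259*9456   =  2^4*3^2 * 197^1*2753^1 =78097104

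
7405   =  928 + 6477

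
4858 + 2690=7548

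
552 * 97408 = 53769216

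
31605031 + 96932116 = 128537147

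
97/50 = 1 + 47/50= 1.94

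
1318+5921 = 7239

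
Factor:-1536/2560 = - 3/5 = - 3^1 * 5^ ( - 1 ) 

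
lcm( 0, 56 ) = 0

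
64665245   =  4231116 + 60434129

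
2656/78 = 34+2/39 =34.05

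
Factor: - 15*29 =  - 3^1 *5^1*29^1 = - 435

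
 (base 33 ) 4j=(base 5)1101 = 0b10010111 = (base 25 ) 61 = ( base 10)151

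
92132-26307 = 65825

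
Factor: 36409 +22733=59142 = 2^1*3^1*9857^1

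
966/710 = 483/355=1.36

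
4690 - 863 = 3827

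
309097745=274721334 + 34376411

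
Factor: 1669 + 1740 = 3409 = 7^1*487^1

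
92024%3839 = 3727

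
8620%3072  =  2476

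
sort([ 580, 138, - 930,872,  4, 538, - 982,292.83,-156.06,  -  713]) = [ -982,-930, - 713,-156.06, 4, 138,  292.83, 538,  580,872] 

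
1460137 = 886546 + 573591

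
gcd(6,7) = 1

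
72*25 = 1800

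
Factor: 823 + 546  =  37^2 =1369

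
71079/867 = 81 + 284/289 = 81.98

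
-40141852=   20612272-60754124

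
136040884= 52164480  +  83876404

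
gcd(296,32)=8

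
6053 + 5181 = 11234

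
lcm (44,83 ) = 3652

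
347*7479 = 2595213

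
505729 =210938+294791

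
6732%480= 12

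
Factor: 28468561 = 11^1 * 2588051^1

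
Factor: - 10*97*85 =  - 2^1 * 5^2*17^1 * 97^1   =  - 82450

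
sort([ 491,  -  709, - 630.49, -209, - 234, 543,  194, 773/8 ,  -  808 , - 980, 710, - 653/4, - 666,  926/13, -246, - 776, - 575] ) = [ - 980,-808 , - 776,-709, - 666, - 630.49, - 575 ,-246 , - 234, - 209,-653/4,  926/13,773/8, 194 , 491, 543,710 ]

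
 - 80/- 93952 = 5/5872=0.00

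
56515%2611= 1684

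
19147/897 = 19147/897 = 21.35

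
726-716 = 10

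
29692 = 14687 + 15005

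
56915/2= 56915/2  =  28457.50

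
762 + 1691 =2453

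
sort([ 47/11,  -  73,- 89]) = [- 89,-73,47/11]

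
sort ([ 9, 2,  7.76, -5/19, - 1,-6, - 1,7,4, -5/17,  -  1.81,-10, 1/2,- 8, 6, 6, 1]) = [- 10,  -  8, - 6, - 1.81,-1 , - 1, - 5/17, - 5/19, 1/2,  1,2,4, 6,6, 7,  7.76, 9]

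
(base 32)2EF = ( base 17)8bc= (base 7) 10215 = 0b100111001111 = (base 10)2511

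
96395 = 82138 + 14257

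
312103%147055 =17993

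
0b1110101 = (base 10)117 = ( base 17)6f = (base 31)3o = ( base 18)69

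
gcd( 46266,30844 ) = 15422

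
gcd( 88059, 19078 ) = 1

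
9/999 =1/111 = 0.01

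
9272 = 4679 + 4593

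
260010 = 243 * 1070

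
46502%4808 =3230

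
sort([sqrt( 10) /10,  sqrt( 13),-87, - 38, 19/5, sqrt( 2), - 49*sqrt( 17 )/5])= [ - 87,-49*sqrt( 17) /5, -38,sqrt(10 ) /10,sqrt( 2), sqrt( 13 ),19/5] 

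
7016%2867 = 1282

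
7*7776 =54432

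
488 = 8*61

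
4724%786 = 8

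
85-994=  - 909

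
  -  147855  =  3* ( - 49285) 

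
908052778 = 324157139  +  583895639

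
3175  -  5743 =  - 2568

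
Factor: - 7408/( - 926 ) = 8 = 2^3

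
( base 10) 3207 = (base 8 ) 6207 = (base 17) B1B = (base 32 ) 347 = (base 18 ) 9g3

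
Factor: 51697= 17^1*3041^1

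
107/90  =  1  +  17/90 = 1.19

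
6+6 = 12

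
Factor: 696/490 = 348/245 = 2^2*3^1*5^(-1 )*7^( - 2)*29^1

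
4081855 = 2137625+1944230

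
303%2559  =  303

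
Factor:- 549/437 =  - 3^2*19^(-1)*23^( - 1 )*61^1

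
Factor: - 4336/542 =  - 2^3  =  - 8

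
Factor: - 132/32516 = -3^1*739^( - 1) = - 3/739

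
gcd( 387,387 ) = 387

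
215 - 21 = 194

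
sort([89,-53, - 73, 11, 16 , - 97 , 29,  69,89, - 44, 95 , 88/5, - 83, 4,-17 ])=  [ - 97, - 83,-73,  -  53, - 44, - 17, 4,11,16 , 88/5, 29, 69, 89, 89, 95]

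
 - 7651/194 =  - 40+109/194 = - 39.44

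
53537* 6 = 321222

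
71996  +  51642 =123638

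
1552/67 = 23+ 11/67 = 23.16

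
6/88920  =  1/14820=   0.00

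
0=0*2061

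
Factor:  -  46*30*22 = -2^3*3^1 *5^1* 11^1 * 23^1 = - 30360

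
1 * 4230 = 4230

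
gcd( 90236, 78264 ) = 4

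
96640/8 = 12080 = 12080.00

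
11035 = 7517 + 3518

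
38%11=5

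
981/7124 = 981/7124 = 0.14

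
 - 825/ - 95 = 8 + 13/19  =  8.68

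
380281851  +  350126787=730408638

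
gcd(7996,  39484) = 4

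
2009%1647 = 362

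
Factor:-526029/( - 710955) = 3^ ( - 1)*5^ (-1) *61^(-1)*677^1 = 677/915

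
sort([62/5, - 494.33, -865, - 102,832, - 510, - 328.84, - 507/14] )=[ - 865,-510, - 494.33,  -  328.84, - 102,- 507/14, 62/5, 832]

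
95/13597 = 95/13597 = 0.01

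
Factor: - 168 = -2^3*3^1* 7^1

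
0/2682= 0 = 0.00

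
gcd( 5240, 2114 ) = 2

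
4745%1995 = 755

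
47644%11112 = 3196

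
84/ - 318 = -1+39/53 = - 0.26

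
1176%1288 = 1176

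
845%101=37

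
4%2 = 0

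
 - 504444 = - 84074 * 6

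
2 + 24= 26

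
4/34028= 1/8507 = 0.00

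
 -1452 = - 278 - 1174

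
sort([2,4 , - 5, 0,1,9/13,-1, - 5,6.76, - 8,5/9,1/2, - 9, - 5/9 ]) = [- 9, - 8, -5, - 5, - 1, - 5/9,0,  1/2, 5/9,9/13 , 1, 2,4,6.76 ]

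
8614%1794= 1438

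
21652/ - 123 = - 177 + 119/123 = - 176.03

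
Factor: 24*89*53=113208 = 2^3*3^1*53^1*89^1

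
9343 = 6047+3296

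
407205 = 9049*45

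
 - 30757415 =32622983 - 63380398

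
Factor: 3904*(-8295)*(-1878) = 2^7  *  3^2*5^1*7^1*61^1*79^1 * 313^1 = 60816551040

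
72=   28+44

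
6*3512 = 21072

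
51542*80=4123360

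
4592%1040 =432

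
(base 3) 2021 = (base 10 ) 61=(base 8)75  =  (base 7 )115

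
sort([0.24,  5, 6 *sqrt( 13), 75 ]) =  [0.24, 5,  6*sqrt( 13 ),75]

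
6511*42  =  273462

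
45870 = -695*( - 66) 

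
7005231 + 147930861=154936092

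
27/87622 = 27/87622= 0.00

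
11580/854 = 13+239/427 = 13.56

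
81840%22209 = 15213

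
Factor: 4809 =3^1*7^1*229^1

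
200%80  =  40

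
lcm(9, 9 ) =9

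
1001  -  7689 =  - 6688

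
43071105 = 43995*979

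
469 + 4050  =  4519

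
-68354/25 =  - 2735 + 21/25 = - 2734.16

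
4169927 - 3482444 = 687483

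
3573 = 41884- 38311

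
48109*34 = 1635706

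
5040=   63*80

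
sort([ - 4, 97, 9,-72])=[ - 72, - 4,  9, 97]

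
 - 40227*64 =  - 2574528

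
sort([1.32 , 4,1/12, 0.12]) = [ 1/12, 0.12, 1.32,4]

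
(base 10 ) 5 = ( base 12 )5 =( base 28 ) 5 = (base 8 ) 5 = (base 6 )5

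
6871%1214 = 801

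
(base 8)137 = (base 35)2P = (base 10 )95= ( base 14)6B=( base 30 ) 35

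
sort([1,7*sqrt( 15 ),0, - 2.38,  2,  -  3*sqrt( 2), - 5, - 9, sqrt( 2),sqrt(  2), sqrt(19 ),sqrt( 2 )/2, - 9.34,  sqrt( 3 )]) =[  -  9.34,  -  9, - 5, - 3*sqrt(2 ) , - 2.38,0,sqrt(2)/2, 1  ,  sqrt(2),  sqrt(2 ),  sqrt( 3) , 2, sqrt(19), 7*sqrt ( 15) ]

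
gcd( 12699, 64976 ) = 1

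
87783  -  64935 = 22848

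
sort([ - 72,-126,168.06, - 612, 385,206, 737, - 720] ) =[ - 720,- 612, - 126 ,-72, 168.06,  206,385,737] 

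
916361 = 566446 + 349915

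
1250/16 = 78+1/8 =78.12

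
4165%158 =57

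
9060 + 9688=18748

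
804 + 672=1476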